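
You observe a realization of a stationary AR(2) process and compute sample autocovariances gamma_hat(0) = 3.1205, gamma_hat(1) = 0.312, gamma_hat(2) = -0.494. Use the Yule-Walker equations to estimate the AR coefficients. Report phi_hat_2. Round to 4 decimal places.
\hat\phi_{2} = -0.1700

The Yule-Walker equations for an AR(p) process read, in matrix form,
  Gamma_p phi = r_p,   with   (Gamma_p)_{ij} = gamma(|i - j|),
                       (r_p)_i = gamma(i),   i,j = 1..p.
Substitute the sample gammas (Toeplitz matrix and right-hand side of size 2):
  Gamma_p = [[3.1205, 0.312], [0.312, 3.1205]]
  r_p     = [0.312, -0.494]
Written out:
  3.1205 phi_1 + 0.312 phi_2 = 0.312
  0.312 phi_1 + 3.1205 phi_2 = -0.494
Solve by Cramer's rule:
  det = gamma(0)^2 - gamma(1)^2 = (3.1205)^2 - (0.312)^2 = 9.73752025 - 0.097344 = 9.64017625
  phi_hat_1 = [gamma(1) gamma(0) - gamma(1) gamma(2)] / det = [(0.312)(3.1205) - (0.312)(-0.494)] / 9.64017625 = 1.127724 / 9.64017625 = 0.117
  phi_hat_2 = [gamma(0) gamma(2) - gamma(1)^2] / det = [(3.1205)(-0.494) - (0.312)^2] / 9.64017625 = -1.638871 / 9.64017625 = -0.17
So phi_hat = [0.1170, -0.1700].
Therefore phi_hat_2 = -0.1700.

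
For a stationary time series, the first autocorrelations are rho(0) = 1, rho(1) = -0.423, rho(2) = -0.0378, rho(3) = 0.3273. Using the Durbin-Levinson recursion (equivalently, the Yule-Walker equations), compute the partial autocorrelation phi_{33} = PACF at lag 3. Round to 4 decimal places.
\phi_{33} = 0.2559

The PACF at lag k is phi_{kk}, the last component of the solution
to the Yule-Walker system G_k phi = r_k where
  (G_k)_{ij} = rho(|i - j|), (r_k)_i = rho(i), i,j = 1..k.
Equivalently, Durbin-Levinson gives phi_{kk} iteratively:
  phi_{11} = rho(1)
  phi_{kk} = [rho(k) - sum_{j=1..k-1} phi_{k-1,j} rho(k-j)]
            / [1 - sum_{j=1..k-1} phi_{k-1,j} rho(j)],
  phi_{k,j} = phi_{k-1,j} - phi_{kk} phi_{k-1,k-j},  j = 1..k-1.
Step k = 1:
  phi_11 = rho(1) = -0.423.
Step k = 2:
  phi_22 = [rho(2) - phi_11 rho(1)] / [1 - phi_11 rho(1)] = [-0.0378 - (-0.423)(-0.423)] / [1 - (-0.423)(-0.423)]
         = -0.216729 / 0.821071 = -0.263959.
  Update: phi_21 = phi_11 - phi_22 phi_11 = -0.423 - (-0.263959)(-0.423) = -0.534655.
Step k = 3:
  phi_33 = [rho(3) - phi_21 rho(2) - phi_22 rho(1)] / [1 - phi_21 rho(1) - phi_22 rho(2)]
    numerator   = 0.3273 - (-0.534655)(-0.0378) - (-0.263959)(-0.423) = 0.19543544
    denominator = 1 - (-0.534655)(-0.423) - (-0.263959)(-0.0378) = 0.76386345
  phi_33 = 0.19543544 / 0.76386345 = 0.2559.
Therefore phi_{33} = 0.2559.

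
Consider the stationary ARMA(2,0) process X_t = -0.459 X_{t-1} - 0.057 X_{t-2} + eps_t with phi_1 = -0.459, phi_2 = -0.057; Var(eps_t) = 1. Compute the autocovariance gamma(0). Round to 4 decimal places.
\gamma(0) = 1.2364

Multiply the model equation by X_{t-k} and take expectations. With theta_0 = psi_0 = 1 and psi_j the MA(infinity) weights, this gives
  gamma(k) - sum_i phi_i gamma(k-i) = c_k,
  c_k = sigma^2 * sum_{j=k..q} theta_j psi_{j-k}   (c_k = 0 for k > q),
using gamma(-m) = gamma(m).
Pure AR (q = 0): c_0 = sigma^2 = 1, c_k = 0 for k >= 1.
Equations for k = 0, 1, 2 (AR order 2, c_2 = 0):
  (E0) gamma(0) = phi_1 gamma(1) + phi_2 gamma(2) + c_0
  (E1) gamma(1) = phi_1 gamma(0) + phi_2 gamma(1) + c_1
  (E2) gamma(2) = phi_1 gamma(1) + phi_2 gamma(0)
From (E1): gamma(1) = A gamma(0) + B with
  A = phi_1 / (1 - phi_2) = -0.459 / 1.057 = -0.434248,   B = c_1 / (1 - phi_2) = 0 / 1.057 = 0.
Insert (E2) into (E0): gamma(0) (1 - phi_2^2) = phi_1 (1 + phi_2) gamma(1) + c_0.
  phi_1 (1 + phi_2) = (-0.459)(0.943) = -0.432837,   1 - phi_2^2 = 0.996751.
Replace gamma(1) by A gamma(0) + B and collect gamma(0):
  gamma(0) [0.996751 - (-0.432837)(-0.434248)] = c_0 = 1
  gamma(0) * 0.808792 = 1
  gamma(0) = 1 / 0.808792 = 1.236411.
Therefore gamma(0) = 1.2364 (to 4 decimal places).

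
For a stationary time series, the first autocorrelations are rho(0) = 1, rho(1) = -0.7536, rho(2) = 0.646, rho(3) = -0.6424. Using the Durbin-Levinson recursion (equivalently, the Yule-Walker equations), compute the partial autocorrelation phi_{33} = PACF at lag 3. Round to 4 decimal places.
\phi_{33} = -0.2569

The PACF at lag k is phi_{kk}, the last component of the solution
to the Yule-Walker system G_k phi = r_k where
  (G_k)_{ij} = rho(|i - j|), (r_k)_i = rho(i), i,j = 1..k.
Equivalently, Durbin-Levinson gives phi_{kk} iteratively:
  phi_{11} = rho(1)
  phi_{kk} = [rho(k) - sum_{j=1..k-1} phi_{k-1,j} rho(k-j)]
            / [1 - sum_{j=1..k-1} phi_{k-1,j} rho(j)],
  phi_{k,j} = phi_{k-1,j} - phi_{kk} phi_{k-1,k-j},  j = 1..k-1.
Step k = 1:
  phi_11 = rho(1) = -0.7536.
Step k = 2:
  phi_22 = [rho(2) - phi_11 rho(1)] / [1 - phi_11 rho(1)] = [0.646 - (-0.7536)(-0.7536)] / [1 - (-0.7536)(-0.7536)]
         = 0.07808704 / 0.43208704 = 0.180721.
  Update: phi_21 = phi_11 - phi_22 phi_11 = -0.7536 - (0.180721)(-0.7536) = -0.617409.
Step k = 3:
  phi_33 = [rho(3) - phi_21 rho(2) - phi_22 rho(1)] / [1 - phi_21 rho(1) - phi_22 rho(2)]
    numerator   = -0.6424 - (-0.617409)(0.646) - (0.180721)(-0.7536) = -0.10736276
    denominator = 1 - (-0.617409)(-0.7536) - (0.180721)(0.646) = 0.4179751
  phi_33 = -0.10736276 / 0.4179751 = -0.2569.
Therefore phi_{33} = -0.2569.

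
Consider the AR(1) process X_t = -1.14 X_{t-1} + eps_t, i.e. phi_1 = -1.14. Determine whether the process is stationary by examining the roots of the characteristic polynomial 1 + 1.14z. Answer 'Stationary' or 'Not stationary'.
\text{Not stationary}

The AR(p) characteristic polynomial is P(z) = 1 + 1.14z.
Stationarity requires all roots to lie outside the unit circle, i.e. |z| > 1 for every root.
This is linear in z: 1 + (1.14) z = 0  =>  z = -1/(1.14) = -0.877193,  |z| = 0.877193.
Moduli of all roots: 0.8772.
All moduli strictly greater than 1? No.
Verdict: Not stationary.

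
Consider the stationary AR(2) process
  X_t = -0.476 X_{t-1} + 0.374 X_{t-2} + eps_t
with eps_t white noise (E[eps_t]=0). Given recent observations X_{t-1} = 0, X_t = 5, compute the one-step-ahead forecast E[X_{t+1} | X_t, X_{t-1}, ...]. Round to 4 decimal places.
E[X_{t+1} \mid \mathcal F_t] = -2.3800

For an AR(p) model X_t = c + sum_i phi_i X_{t-i} + eps_t, the
one-step-ahead conditional mean is
  E[X_{t+1} | X_t, ...] = c + sum_i phi_i X_{t+1-i}.
Substitute known values:
  E[X_{t+1} | ...] = (-0.476) * (5) + (0.374) * (0)
                   = -2.3800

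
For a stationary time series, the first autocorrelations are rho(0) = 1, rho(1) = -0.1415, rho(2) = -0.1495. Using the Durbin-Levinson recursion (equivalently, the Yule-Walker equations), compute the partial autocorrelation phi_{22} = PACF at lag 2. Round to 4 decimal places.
\phi_{22} = -0.1730

The PACF at lag k is phi_{kk}, the last component of the solution
to the Yule-Walker system G_k phi = r_k where
  (G_k)_{ij} = rho(|i - j|), (r_k)_i = rho(i), i,j = 1..k.
Equivalently, Durbin-Levinson gives phi_{kk} iteratively:
  phi_{11} = rho(1)
  phi_{kk} = [rho(k) - sum_{j=1..k-1} phi_{k-1,j} rho(k-j)]
            / [1 - sum_{j=1..k-1} phi_{k-1,j} rho(j)],
  phi_{k,j} = phi_{k-1,j} - phi_{kk} phi_{k-1,k-j},  j = 1..k-1.
Step k = 1:
  phi_11 = rho(1) = -0.1415.
Step k = 2:
  phi_22 = [rho(2) - phi_11 rho(1)] / [1 - phi_11 rho(1)] = [-0.1495 - (-0.1415)(-0.1415)] / [1 - (-0.1415)(-0.1415)]
         = -0.16952225 / 0.97997775 = -0.173.
Therefore phi_{22} = -0.1730.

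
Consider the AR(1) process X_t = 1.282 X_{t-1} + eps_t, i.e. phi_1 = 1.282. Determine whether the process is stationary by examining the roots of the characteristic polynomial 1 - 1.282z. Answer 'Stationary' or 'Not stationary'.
\text{Not stationary}

The AR(p) characteristic polynomial is P(z) = 1 - 1.282z.
Stationarity requires all roots to lie outside the unit circle, i.e. |z| > 1 for every root.
This is linear in z: 1 + (-1.282) z = 0  =>  z = -1/(-1.282) = 0.780031,  |z| = 0.780031.
Moduli of all roots: 0.7800.
All moduli strictly greater than 1? No.
Verdict: Not stationary.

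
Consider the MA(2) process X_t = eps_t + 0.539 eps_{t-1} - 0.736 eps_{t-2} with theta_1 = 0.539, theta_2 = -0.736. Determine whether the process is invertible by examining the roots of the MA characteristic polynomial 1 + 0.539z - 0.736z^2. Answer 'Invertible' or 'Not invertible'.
\text{Not invertible}

The MA(q) characteristic polynomial is P(z) = 1 + 0.539z - 0.736z^2.
Invertibility requires all roots to lie outside the unit circle, i.e. |z| > 1 for every root.
Set 1 + (0.539) z + (-0.736) z^2 = 0, i.e. a z^2 + b z + c = 0 with a = -0.736, b = 0.539, c = 1.
Discriminant D = b^2 - 4ac = (0.539)^2 - 4*(-0.736)*1 = 0.290521 - (-2.944) = 3.234521.
D >= 0, so the roots are real: z = (-b +/- sqrt(D)) / (2a) = (-0.539 +/- 1.798477) / (-1.472).
  z_1 = (-0.539 + 1.798477) / (-1.472) = -0.8556,   |z_1| = 0.8556.
  z_2 = (-0.539 - 1.798477) / (-1.472) = 1.588,   |z_2| = 1.588.
Moduli of all roots: 0.8556, 1.5880.
All moduli strictly greater than 1? No.
Verdict: Not invertible.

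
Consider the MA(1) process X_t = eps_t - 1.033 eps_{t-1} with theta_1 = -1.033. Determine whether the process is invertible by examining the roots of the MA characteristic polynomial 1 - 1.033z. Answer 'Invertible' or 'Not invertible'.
\text{Not invertible}

The MA(q) characteristic polynomial is P(z) = 1 - 1.033z.
Invertibility requires all roots to lie outside the unit circle, i.e. |z| > 1 for every root.
This is linear in z: 1 + (-1.033) z = 0  =>  z = -1/(-1.033) = 0.968054,  |z| = 0.968054.
Moduli of all roots: 0.9681.
All moduli strictly greater than 1? No.
Verdict: Not invertible.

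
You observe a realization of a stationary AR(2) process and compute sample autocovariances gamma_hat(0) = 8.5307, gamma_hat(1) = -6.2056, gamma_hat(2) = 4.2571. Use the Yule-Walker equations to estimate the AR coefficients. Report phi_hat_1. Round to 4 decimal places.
\hat\phi_{1} = -0.7740

The Yule-Walker equations for an AR(p) process read, in matrix form,
  Gamma_p phi = r_p,   with   (Gamma_p)_{ij} = gamma(|i - j|),
                       (r_p)_i = gamma(i),   i,j = 1..p.
Substitute the sample gammas (Toeplitz matrix and right-hand side of size 2):
  Gamma_p = [[8.5307, -6.2056], [-6.2056, 8.5307]]
  r_p     = [-6.2056, 4.2571]
Written out:
  8.5307 phi_1 - 6.2056 phi_2 = -6.2056
  -6.2056 phi_1 + 8.5307 phi_2 = 4.2571
Solve by Cramer's rule:
  det = gamma(0)^2 - gamma(1)^2 = (8.5307)^2 - (-6.2056)^2 = 72.77284249 - 38.50947136 = 34.26337113
  phi_hat_1 = [gamma(1) gamma(0) - gamma(1) gamma(2)] / det = [(-6.2056)(8.5307) - (-6.2056)(4.2571)] / 34.26337113 = -26.52025216 / 34.26337113 = -0.774
  phi_hat_2 = [gamma(0) gamma(2) - gamma(1)^2] / det = [(8.5307)(4.2571) - (-6.2056)^2] / 34.26337113 = -2.19342839 / 34.26337113 = -0.064
So phi_hat = [-0.7740, -0.0640].
Therefore phi_hat_1 = -0.7740.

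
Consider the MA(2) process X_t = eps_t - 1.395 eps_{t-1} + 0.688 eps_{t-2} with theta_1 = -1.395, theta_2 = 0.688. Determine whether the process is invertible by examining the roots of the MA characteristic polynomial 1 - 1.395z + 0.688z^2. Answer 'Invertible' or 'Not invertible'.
\text{Invertible}

The MA(q) characteristic polynomial is P(z) = 1 - 1.395z + 0.688z^2.
Invertibility requires all roots to lie outside the unit circle, i.e. |z| > 1 for every root.
Set 1 + (-1.395) z + (0.688) z^2 = 0, i.e. a z^2 + b z + c = 0 with a = 0.688, b = -1.395, c = 1.
Discriminant D = b^2 - 4ac = (-1.395)^2 - 4*(0.688)*1 = 1.946025 - (2.752) = -0.805975.
D < 0, so the roots are the complex-conjugate pair z = (-b +/- i sqrt(-D)) / (2a) = 1.0138 +/- 0.6524i.
For a conjugate pair |z|^2 = z * conj(z) = (product of roots) = c/a = 1/(0.688) = 1.453488, so |z| = sqrt(1.453488) = 1.2056 for both roots.
Moduli of all roots: 1.2056, 1.2056.
All moduli strictly greater than 1? Yes.
Verdict: Invertible.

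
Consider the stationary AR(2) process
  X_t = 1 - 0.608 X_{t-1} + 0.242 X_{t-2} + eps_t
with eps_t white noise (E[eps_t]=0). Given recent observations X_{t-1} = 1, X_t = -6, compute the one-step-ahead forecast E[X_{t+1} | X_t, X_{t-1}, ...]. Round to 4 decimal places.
E[X_{t+1} \mid \mathcal F_t] = 4.8900

For an AR(p) model X_t = c + sum_i phi_i X_{t-i} + eps_t, the
one-step-ahead conditional mean is
  E[X_{t+1} | X_t, ...] = c + sum_i phi_i X_{t+1-i}.
Substitute known values:
  E[X_{t+1} | ...] = 1 + (-0.608) * (-6) + (0.242) * (1)
                   = 4.8900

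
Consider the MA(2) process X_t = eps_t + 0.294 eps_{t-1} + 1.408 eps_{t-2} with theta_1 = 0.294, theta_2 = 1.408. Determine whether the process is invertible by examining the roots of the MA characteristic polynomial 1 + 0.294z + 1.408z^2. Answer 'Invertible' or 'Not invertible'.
\text{Not invertible}

The MA(q) characteristic polynomial is P(z) = 1 + 0.294z + 1.408z^2.
Invertibility requires all roots to lie outside the unit circle, i.e. |z| > 1 for every root.
Set 1 + (0.294) z + (1.408) z^2 = 0, i.e. a z^2 + b z + c = 0 with a = 1.408, b = 0.294, c = 1.
Discriminant D = b^2 - 4ac = (0.294)^2 - 4*(1.408)*1 = 0.086436 - (5.632) = -5.545564.
D < 0, so the roots are the complex-conjugate pair z = (-b +/- i sqrt(-D)) / (2a) = -0.1044 +/- 0.8363i.
For a conjugate pair |z|^2 = z * conj(z) = (product of roots) = c/a = 1/(1.408) = 0.710227, so |z| = sqrt(0.710227) = 0.8427 for both roots.
Moduli of all roots: 0.8427, 0.8427.
All moduli strictly greater than 1? No.
Verdict: Not invertible.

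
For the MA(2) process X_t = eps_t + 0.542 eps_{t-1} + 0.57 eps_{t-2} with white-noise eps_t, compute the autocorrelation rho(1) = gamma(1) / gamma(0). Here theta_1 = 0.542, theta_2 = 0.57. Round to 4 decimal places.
\rho(1) = 0.5257

For an MA(q) process with theta_0 = 1, the autocovariance is
  gamma(k) = sigma^2 * sum_{i=0..q-k} theta_i * theta_{i+k},
and rho(k) = gamma(k) / gamma(0). Sigma^2 cancels.
  numerator   = (1)*(0.542) + (0.542)*(0.57) = 0.85094.
  denominator = (1)^2 + (0.542)^2 + (0.57)^2 = 1.618664.
  rho(1) = 0.85094 / 1.618664 = 0.5257.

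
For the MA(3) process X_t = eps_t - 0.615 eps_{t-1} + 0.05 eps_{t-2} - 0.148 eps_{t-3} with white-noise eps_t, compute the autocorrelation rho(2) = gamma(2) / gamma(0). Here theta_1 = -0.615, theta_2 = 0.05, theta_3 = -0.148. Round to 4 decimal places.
\rho(2) = 0.1005

For an MA(q) process with theta_0 = 1, the autocovariance is
  gamma(k) = sigma^2 * sum_{i=0..q-k} theta_i * theta_{i+k},
and rho(k) = gamma(k) / gamma(0). Sigma^2 cancels.
  numerator   = (1)*(0.05) + (-0.615)*(-0.148) = 0.14102.
  denominator = (1)^2 + (-0.615)^2 + (0.05)^2 + (-0.148)^2 = 1.402629.
  rho(2) = 0.14102 / 1.402629 = 0.1005.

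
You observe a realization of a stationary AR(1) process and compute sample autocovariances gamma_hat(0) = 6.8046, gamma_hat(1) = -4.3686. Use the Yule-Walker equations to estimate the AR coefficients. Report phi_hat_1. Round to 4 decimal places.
\hat\phi_{1} = -0.6420

The Yule-Walker equations for an AR(p) process read, in matrix form,
  Gamma_p phi = r_p,   with   (Gamma_p)_{ij} = gamma(|i - j|),
                       (r_p)_i = gamma(i),   i,j = 1..p.
Substitute the sample gammas (Toeplitz matrix and right-hand side of size 1):
  Gamma_p = [[6.8046]]
  r_p     = [-4.3686]
With p = 1 this is the single equation gamma(0) phi_1 = gamma(1):
  phi_hat_1 = gamma(1) / gamma(0) = -4.3686 / 6.8046 = -0.6420.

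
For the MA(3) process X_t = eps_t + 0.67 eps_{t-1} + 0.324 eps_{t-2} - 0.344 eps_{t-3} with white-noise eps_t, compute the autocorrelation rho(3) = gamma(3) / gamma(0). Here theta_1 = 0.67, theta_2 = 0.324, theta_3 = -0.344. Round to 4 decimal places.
\rho(3) = -0.2057

For an MA(q) process with theta_0 = 1, the autocovariance is
  gamma(k) = sigma^2 * sum_{i=0..q-k} theta_i * theta_{i+k},
and rho(k) = gamma(k) / gamma(0). Sigma^2 cancels.
  numerator   = (1)*(-0.344) = -0.344.
  denominator = (1)^2 + (0.67)^2 + (0.324)^2 + (-0.344)^2 = 1.672212.
  rho(3) = -0.344 / 1.672212 = -0.2057.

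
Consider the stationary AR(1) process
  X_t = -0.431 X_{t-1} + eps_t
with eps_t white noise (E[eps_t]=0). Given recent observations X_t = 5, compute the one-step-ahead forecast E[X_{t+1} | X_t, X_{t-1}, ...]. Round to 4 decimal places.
E[X_{t+1} \mid \mathcal F_t] = -2.1550

For an AR(p) model X_t = c + sum_i phi_i X_{t-i} + eps_t, the
one-step-ahead conditional mean is
  E[X_{t+1} | X_t, ...] = c + sum_i phi_i X_{t+1-i}.
Substitute known values:
  E[X_{t+1} | ...] = (-0.431) * (5)
                   = -2.1550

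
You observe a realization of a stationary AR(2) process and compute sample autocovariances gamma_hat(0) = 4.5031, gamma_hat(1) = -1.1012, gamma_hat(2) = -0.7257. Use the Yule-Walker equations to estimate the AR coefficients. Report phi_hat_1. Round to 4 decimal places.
\hat\phi_{1} = -0.3020

The Yule-Walker equations for an AR(p) process read, in matrix form,
  Gamma_p phi = r_p,   with   (Gamma_p)_{ij} = gamma(|i - j|),
                       (r_p)_i = gamma(i),   i,j = 1..p.
Substitute the sample gammas (Toeplitz matrix and right-hand side of size 2):
  Gamma_p = [[4.5031, -1.1012], [-1.1012, 4.5031]]
  r_p     = [-1.1012, -0.7257]
Written out:
  4.5031 phi_1 - 1.1012 phi_2 = -1.1012
  -1.1012 phi_1 + 4.5031 phi_2 = -0.7257
Solve by Cramer's rule:
  det = gamma(0)^2 - gamma(1)^2 = (4.5031)^2 - (-1.1012)^2 = 20.27790961 - 1.21264144 = 19.06526817
  phi_hat_1 = [gamma(1) gamma(0) - gamma(1) gamma(2)] / det = [(-1.1012)(4.5031) - (-1.1012)(-0.7257)] / 19.06526817 = -5.75795456 / 19.06526817 = -0.302
  phi_hat_2 = [gamma(0) gamma(2) - gamma(1)^2] / det = [(4.5031)(-0.7257) - (-1.1012)^2] / 19.06526817 = -4.48054111 / 19.06526817 = -0.235
So phi_hat = [-0.3020, -0.2350].
Therefore phi_hat_1 = -0.3020.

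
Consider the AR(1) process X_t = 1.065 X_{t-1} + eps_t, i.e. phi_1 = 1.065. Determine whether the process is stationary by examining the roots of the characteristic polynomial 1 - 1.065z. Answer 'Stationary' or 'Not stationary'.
\text{Not stationary}

The AR(p) characteristic polynomial is P(z) = 1 - 1.065z.
Stationarity requires all roots to lie outside the unit circle, i.e. |z| > 1 for every root.
This is linear in z: 1 + (-1.065) z = 0  =>  z = -1/(-1.065) = 0.938967,  |z| = 0.938967.
Moduli of all roots: 0.9390.
All moduli strictly greater than 1? No.
Verdict: Not stationary.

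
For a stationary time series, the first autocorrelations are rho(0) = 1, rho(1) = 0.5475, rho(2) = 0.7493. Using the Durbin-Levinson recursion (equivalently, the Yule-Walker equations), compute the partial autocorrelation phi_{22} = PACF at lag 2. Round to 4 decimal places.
\phi_{22} = 0.6420

The PACF at lag k is phi_{kk}, the last component of the solution
to the Yule-Walker system G_k phi = r_k where
  (G_k)_{ij} = rho(|i - j|), (r_k)_i = rho(i), i,j = 1..k.
Equivalently, Durbin-Levinson gives phi_{kk} iteratively:
  phi_{11} = rho(1)
  phi_{kk} = [rho(k) - sum_{j=1..k-1} phi_{k-1,j} rho(k-j)]
            / [1 - sum_{j=1..k-1} phi_{k-1,j} rho(j)],
  phi_{k,j} = phi_{k-1,j} - phi_{kk} phi_{k-1,k-j},  j = 1..k-1.
Step k = 1:
  phi_11 = rho(1) = 0.5475.
Step k = 2:
  phi_22 = [rho(2) - phi_11 rho(1)] / [1 - phi_11 rho(1)] = [0.7493 - (0.5475)(0.5475)] / [1 - (0.5475)(0.5475)]
         = 0.44954375 / 0.70024375 = 0.642.
Therefore phi_{22} = 0.6420.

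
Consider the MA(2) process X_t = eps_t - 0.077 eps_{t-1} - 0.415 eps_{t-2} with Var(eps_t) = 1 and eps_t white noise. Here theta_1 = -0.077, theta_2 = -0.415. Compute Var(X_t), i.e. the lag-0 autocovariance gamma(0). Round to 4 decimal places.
\gamma(0) = 1.1782

For an MA(q) process X_t = eps_t + sum_i theta_i eps_{t-i} with
Var(eps_t) = sigma^2, the variance is
  gamma(0) = sigma^2 * (1 + sum_i theta_i^2).
  sum_i theta_i^2 = (-0.077)^2 + (-0.415)^2 = 0.005929 + 0.172225 = 0.178154.
  gamma(0) = 1 * (1 + 0.178154) = 1 * 1.178154 = 1.178154, which rounds to 1.1782.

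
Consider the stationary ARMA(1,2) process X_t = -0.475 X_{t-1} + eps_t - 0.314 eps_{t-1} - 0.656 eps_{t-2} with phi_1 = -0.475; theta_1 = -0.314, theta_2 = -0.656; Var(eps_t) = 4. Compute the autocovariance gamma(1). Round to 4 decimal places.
\gamma(1) = -2.4625

Multiply the model equation by X_{t-k} and take expectations. With theta_0 = psi_0 = 1 and psi_j the MA(infinity) weights, this gives
  gamma(k) - sum_i phi_i gamma(k-i) = c_k,
  c_k = sigma^2 * sum_{j=k..q} theta_j psi_{j-k}   (c_k = 0 for k > q),
using gamma(-m) = gamma(m).
psi-weights needed (psi_j = theta_j + sum_i phi_i psi_{j-i}):
  psi_1 = theta_1 + phi_1 = -0.314 + (-0.475) = -0.789
  psi_2 = theta_2 + phi_1 psi_1 = -0.656 + (-0.475)(-0.789) = -0.281225
Right-hand sides:
  c_0 = sigma^2 (1 + theta_1 psi_1 + theta_2 psi_2) = 4 * (1 + (-0.314)(-0.789) + (-0.656)(-0.281225)) = 4 * 1.43223 = 5.728918
  c_1 = sigma^2 (theta_1 + theta_2 psi_1) = 4 * (-0.314 + (-0.656)(-0.789)) = 0.814336
  c_2 = sigma^2 theta_2 = 4 * (-0.656) = -2.624
Equations for k = 0 and k = 1 (AR order 1):
  gamma(0) = phi_1 gamma(1) + c_0
  gamma(1) = phi_1 gamma(0) + c_1
Substituting the second into the first: gamma(0) (1 - phi_1^2) = c_0 + phi_1 c_1, so
  gamma(0) = (c_0 + phi_1 c_1) / (1 - phi_1^2) = (5.728918 + (-0.475)(0.814336)) / (1 - (-0.475)^2) = 5.342109 / 0.774375 = 6.898607.
  gamma(1) = phi_1 gamma(0) + c_1 = (-0.475)(6.898607) + (0.814336) = -2.462502.
Therefore gamma(1) = -2.4625 (to 4 decimal places).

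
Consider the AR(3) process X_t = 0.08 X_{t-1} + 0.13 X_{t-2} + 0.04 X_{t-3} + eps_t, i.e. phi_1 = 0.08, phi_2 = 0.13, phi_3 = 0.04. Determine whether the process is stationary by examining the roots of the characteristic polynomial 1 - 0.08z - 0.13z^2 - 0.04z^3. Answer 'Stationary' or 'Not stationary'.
\text{Stationary}

The AR(p) characteristic polynomial is P(z) = 1 - 0.08z - 0.13z^2 - 0.04z^3.
Stationarity requires all roots to lie outside the unit circle, i.e. |z| > 1 for every root.
Degree 3: look for a simple real root z0 first, then factor out (1 - z/z0) and solve the remaining quadratic.
Testing z0 = 2: P(2) = 1 + (-0.08)(2) + (-0.13)(2)^2 + (-0.04)(2)^3
  = 1 + (-0.16) + (-0.52) + (-0.32) = 0.  So z_0 = 2 is a root, |z_0| = 2.
Divide out the factor (1 - 0.5 z) = (1 - z/z0) (since 1/z0 = 0.5):
  P(z) = (1 - 0.5 z)(1 + (0.42) z + (0.08) z^2)
  [check: z-coef 0.42 - (0.5) = -0.08; z^2-coef 0.08 - (0.5)(0.42) = -0.13; z^3-coef -(0.5)(0.08) = -0.04.]
Remaining roots from the quadratic factor 1 + (0.42) z + (0.08) z^2:
  Set 1 + (0.42) z + (0.08) z^2 = 0, i.e. a z^2 + b z + c = 0 with a = 0.08, b = 0.42, c = 1.
  Discriminant D = b^2 - 4ac = (0.42)^2 - 4*(0.08)*1 = 0.1764 - (0.32) = -0.1436.
  D < 0, so the roots are the complex-conjugate pair z = (-b +/- i sqrt(-D)) / (2a) = -2.625 +/- 2.3684i.
  For a conjugate pair |z|^2 = z * conj(z) = (product of roots) = c/a = 1/(0.08) = 12.5, so |z| = sqrt(12.5) = 3.5355 for both roots.
Moduli of all roots: 2.0000, 3.5355, 3.5355.
All moduli strictly greater than 1? Yes.
Verdict: Stationary.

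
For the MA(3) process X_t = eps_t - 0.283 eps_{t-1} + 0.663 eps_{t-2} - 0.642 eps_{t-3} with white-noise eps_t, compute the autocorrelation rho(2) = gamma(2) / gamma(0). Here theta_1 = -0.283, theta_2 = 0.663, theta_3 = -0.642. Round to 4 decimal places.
\rho(2) = 0.4372

For an MA(q) process with theta_0 = 1, the autocovariance is
  gamma(k) = sigma^2 * sum_{i=0..q-k} theta_i * theta_{i+k},
and rho(k) = gamma(k) / gamma(0). Sigma^2 cancels.
  numerator   = (1)*(0.663) + (-0.283)*(-0.642) = 0.844686.
  denominator = (1)^2 + (-0.283)^2 + (0.663)^2 + (-0.642)^2 = 1.931822.
  rho(2) = 0.844686 / 1.931822 = 0.4372.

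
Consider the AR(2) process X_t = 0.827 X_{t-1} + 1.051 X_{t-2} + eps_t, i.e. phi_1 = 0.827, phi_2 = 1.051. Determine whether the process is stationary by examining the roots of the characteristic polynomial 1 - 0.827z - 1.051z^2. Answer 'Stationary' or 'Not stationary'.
\text{Not stationary}

The AR(p) characteristic polynomial is P(z) = 1 - 0.827z - 1.051z^2.
Stationarity requires all roots to lie outside the unit circle, i.e. |z| > 1 for every root.
Set 1 + (-0.827) z + (-1.051) z^2 = 0, i.e. a z^2 + b z + c = 0 with a = -1.051, b = -0.827, c = 1.
Discriminant D = b^2 - 4ac = (-0.827)^2 - 4*(-1.051)*1 = 0.683929 - (-4.204) = 4.887929.
D >= 0, so the roots are real: z = (-b +/- sqrt(D)) / (2a) = (0.827 +/- 2.210866) / (-2.102).
  z_1 = (0.827 + 2.210866) / (-2.102) = -1.4452,   |z_1| = 1.4452.
  z_2 = (0.827 - 2.210866) / (-2.102) = 0.6584,   |z_2| = 0.6584.
Moduli of all roots: 1.4452, 0.6584.
All moduli strictly greater than 1? No.
Verdict: Not stationary.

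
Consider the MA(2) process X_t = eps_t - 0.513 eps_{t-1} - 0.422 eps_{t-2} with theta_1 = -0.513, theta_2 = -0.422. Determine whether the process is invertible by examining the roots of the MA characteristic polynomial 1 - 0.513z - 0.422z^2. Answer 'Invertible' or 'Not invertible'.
\text{Invertible}

The MA(q) characteristic polynomial is P(z) = 1 - 0.513z - 0.422z^2.
Invertibility requires all roots to lie outside the unit circle, i.e. |z| > 1 for every root.
Set 1 + (-0.513) z + (-0.422) z^2 = 0, i.e. a z^2 + b z + c = 0 with a = -0.422, b = -0.513, c = 1.
Discriminant D = b^2 - 4ac = (-0.513)^2 - 4*(-0.422)*1 = 0.263169 - (-1.688) = 1.951169.
D >= 0, so the roots are real: z = (-b +/- sqrt(D)) / (2a) = (0.513 +/- 1.396843) / (-0.844).
  z_1 = (0.513 + 1.396843) / (-0.844) = -2.2628,   |z_1| = 2.2628.
  z_2 = (0.513 - 1.396843) / (-0.844) = 1.0472,   |z_2| = 1.0472.
Moduli of all roots: 2.2628, 1.0472.
All moduli strictly greater than 1? Yes.
Verdict: Invertible.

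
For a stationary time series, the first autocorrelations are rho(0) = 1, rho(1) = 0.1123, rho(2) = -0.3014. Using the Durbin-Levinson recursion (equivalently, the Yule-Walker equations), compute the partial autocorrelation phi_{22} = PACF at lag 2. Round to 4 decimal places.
\phi_{22} = -0.3180

The PACF at lag k is phi_{kk}, the last component of the solution
to the Yule-Walker system G_k phi = r_k where
  (G_k)_{ij} = rho(|i - j|), (r_k)_i = rho(i), i,j = 1..k.
Equivalently, Durbin-Levinson gives phi_{kk} iteratively:
  phi_{11} = rho(1)
  phi_{kk} = [rho(k) - sum_{j=1..k-1} phi_{k-1,j} rho(k-j)]
            / [1 - sum_{j=1..k-1} phi_{k-1,j} rho(j)],
  phi_{k,j} = phi_{k-1,j} - phi_{kk} phi_{k-1,k-j},  j = 1..k-1.
Step k = 1:
  phi_11 = rho(1) = 0.1123.
Step k = 2:
  phi_22 = [rho(2) - phi_11 rho(1)] / [1 - phi_11 rho(1)] = [-0.3014 - (0.1123)(0.1123)] / [1 - (0.1123)(0.1123)]
         = -0.31401129 / 0.98738871 = -0.318.
Therefore phi_{22} = -0.3180.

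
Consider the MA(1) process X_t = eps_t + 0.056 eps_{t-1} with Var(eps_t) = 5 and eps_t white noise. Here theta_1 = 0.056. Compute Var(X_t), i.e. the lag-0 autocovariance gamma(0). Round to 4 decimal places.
\gamma(0) = 5.0157

For an MA(q) process X_t = eps_t + sum_i theta_i eps_{t-i} with
Var(eps_t) = sigma^2, the variance is
  gamma(0) = sigma^2 * (1 + sum_i theta_i^2).
  sum_i theta_i^2 = (0.056)^2 = 0.003136.
  gamma(0) = 5 * (1 + 0.003136) = 5 * 1.003136 = 5.01568, which rounds to 5.0157.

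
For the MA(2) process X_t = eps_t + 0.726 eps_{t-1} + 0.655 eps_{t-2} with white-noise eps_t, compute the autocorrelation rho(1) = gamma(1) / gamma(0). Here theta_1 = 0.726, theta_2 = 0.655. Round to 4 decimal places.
\rho(1) = 0.6142

For an MA(q) process with theta_0 = 1, the autocovariance is
  gamma(k) = sigma^2 * sum_{i=0..q-k} theta_i * theta_{i+k},
and rho(k) = gamma(k) / gamma(0). Sigma^2 cancels.
  numerator   = (1)*(0.726) + (0.726)*(0.655) = 1.20153.
  denominator = (1)^2 + (0.726)^2 + (0.655)^2 = 1.956101.
  rho(1) = 1.20153 / 1.956101 = 0.6142.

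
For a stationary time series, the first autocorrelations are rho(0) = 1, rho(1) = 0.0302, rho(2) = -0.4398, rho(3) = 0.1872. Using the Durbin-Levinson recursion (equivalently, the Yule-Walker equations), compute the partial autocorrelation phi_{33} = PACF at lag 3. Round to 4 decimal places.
\phi_{33} = 0.2730

The PACF at lag k is phi_{kk}, the last component of the solution
to the Yule-Walker system G_k phi = r_k where
  (G_k)_{ij} = rho(|i - j|), (r_k)_i = rho(i), i,j = 1..k.
Equivalently, Durbin-Levinson gives phi_{kk} iteratively:
  phi_{11} = rho(1)
  phi_{kk} = [rho(k) - sum_{j=1..k-1} phi_{k-1,j} rho(k-j)]
            / [1 - sum_{j=1..k-1} phi_{k-1,j} rho(j)],
  phi_{k,j} = phi_{k-1,j} - phi_{kk} phi_{k-1,k-j},  j = 1..k-1.
Step k = 1:
  phi_11 = rho(1) = 0.0302.
Step k = 2:
  phi_22 = [rho(2) - phi_11 rho(1)] / [1 - phi_11 rho(1)] = [-0.4398 - (0.0302)(0.0302)] / [1 - (0.0302)(0.0302)]
         = -0.44071204 / 0.99908796 = -0.441114.
  Update: phi_21 = phi_11 - phi_22 phi_11 = 0.0302 - (-0.441114)(0.0302) = 0.043522.
Step k = 3:
  phi_33 = [rho(3) - phi_21 rho(2) - phi_22 rho(1)] / [1 - phi_21 rho(1) - phi_22 rho(2)]
    numerator   = 0.1872 - (0.043522)(-0.4398) - (-0.441114)(0.0302) = 0.21966248
    denominator = 1 - (0.043522)(0.0302) - (-0.441114)(-0.4398) = 0.80468355
  phi_33 = 0.21966248 / 0.80468355 = 0.273.
Therefore phi_{33} = 0.2730.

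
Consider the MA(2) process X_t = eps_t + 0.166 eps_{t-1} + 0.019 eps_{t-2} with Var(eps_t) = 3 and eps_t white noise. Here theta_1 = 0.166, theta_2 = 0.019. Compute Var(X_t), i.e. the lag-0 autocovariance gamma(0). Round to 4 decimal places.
\gamma(0) = 3.0838

For an MA(q) process X_t = eps_t + sum_i theta_i eps_{t-i} with
Var(eps_t) = sigma^2, the variance is
  gamma(0) = sigma^2 * (1 + sum_i theta_i^2).
  sum_i theta_i^2 = (0.166)^2 + (0.019)^2 = 0.027556 + 0.000361 = 0.027917.
  gamma(0) = 3 * (1 + 0.027917) = 3 * 1.027917 = 3.083751, which rounds to 3.0838.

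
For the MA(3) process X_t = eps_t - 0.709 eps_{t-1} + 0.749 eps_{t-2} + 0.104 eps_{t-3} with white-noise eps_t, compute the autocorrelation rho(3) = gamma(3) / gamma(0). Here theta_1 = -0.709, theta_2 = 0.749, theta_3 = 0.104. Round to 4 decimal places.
\rho(3) = 0.0501

For an MA(q) process with theta_0 = 1, the autocovariance is
  gamma(k) = sigma^2 * sum_{i=0..q-k} theta_i * theta_{i+k},
and rho(k) = gamma(k) / gamma(0). Sigma^2 cancels.
  numerator   = (1)*(0.104) = 0.104.
  denominator = (1)^2 + (-0.709)^2 + (0.749)^2 + (0.104)^2 = 2.074498.
  rho(3) = 0.104 / 2.074498 = 0.0501.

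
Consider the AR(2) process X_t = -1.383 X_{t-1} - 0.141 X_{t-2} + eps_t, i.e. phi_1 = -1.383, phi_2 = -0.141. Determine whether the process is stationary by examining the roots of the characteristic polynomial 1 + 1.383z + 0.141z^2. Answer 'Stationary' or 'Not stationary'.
\text{Not stationary}

The AR(p) characteristic polynomial is P(z) = 1 + 1.383z + 0.141z^2.
Stationarity requires all roots to lie outside the unit circle, i.e. |z| > 1 for every root.
Set 1 + (1.383) z + (0.141) z^2 = 0, i.e. a z^2 + b z + c = 0 with a = 0.141, b = 1.383, c = 1.
Discriminant D = b^2 - 4ac = (1.383)^2 - 4*(0.141)*1 = 1.912689 - (0.564) = 1.348689.
D >= 0, so the roots are real: z = (-b +/- sqrt(D)) / (2a) = (-1.383 +/- 1.161331) / (0.282).
  z_1 = (-1.383 + 1.161331) / (0.282) = -0.7861,   |z_1| = 0.7861.
  z_2 = (-1.383 - 1.161331) / (0.282) = -9.0224,   |z_2| = 9.0224.
Moduli of all roots: 0.7861, 9.0224.
All moduli strictly greater than 1? No.
Verdict: Not stationary.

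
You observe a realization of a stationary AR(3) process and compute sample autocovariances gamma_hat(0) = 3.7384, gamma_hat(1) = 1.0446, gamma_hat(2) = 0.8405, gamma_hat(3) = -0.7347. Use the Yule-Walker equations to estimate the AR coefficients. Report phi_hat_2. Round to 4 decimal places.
\hat\phi_{2} = 0.2360

The Yule-Walker equations for an AR(p) process read, in matrix form,
  Gamma_p phi = r_p,   with   (Gamma_p)_{ij} = gamma(|i - j|),
                       (r_p)_i = gamma(i),   i,j = 1..p.
Substitute the sample gammas (Toeplitz matrix and right-hand side of size 3):
  Gamma_p = [[3.7384, 1.0446, 0.8405], [1.0446, 3.7384, 1.0446], [0.8405, 1.0446, 3.7384]]
  r_p     = [1.0446, 0.8405, -0.7347]
Written out (R1..R3):
  (R1) 3.7384 phi_1 + 1.0446 phi_2 + 0.8405 phi_3 = 1.0446
  (R2) 1.0446 phi_1 + 3.7384 phi_2 + 1.0446 phi_3 = 0.8405
  (R3) 0.8405 phi_1 + 1.0446 phi_2 + 3.7384 phi_3 = -0.7347
Gaussian elimination:
  R2 <- R2 - (1.0446/3.7384) R1 = R2 - (0.279424) R1:  3.446513 phi_2 + 0.809744 phi_3 = 0.548613
  R3 <- R3 - (0.8405/3.7384) R1 = R3 - (0.224829) R1:  0.809744 phi_2 + 3.549431 phi_3 = -0.969556
  R3 <- R3 - (0.809744/3.446513) R2 = R3 - (0.234946) R2:  3.359185 phi_3 = -1.098451
Back-substitution:
  phi_hat_3 = -1.098451 / 3.359185 = -0.326999
  phi_hat_2 = (0.548613 - (0.809744)(-0.326999)) / 3.446513 = 0.236006
  phi_hat_1 = (1.0446 - (1.0446)(0.236006) - (0.8405)(-0.326999)) / 3.7384 = 0.286997
So phi_hat = [0.2870, 0.2360, -0.3270].
Therefore phi_hat_2 = 0.2360.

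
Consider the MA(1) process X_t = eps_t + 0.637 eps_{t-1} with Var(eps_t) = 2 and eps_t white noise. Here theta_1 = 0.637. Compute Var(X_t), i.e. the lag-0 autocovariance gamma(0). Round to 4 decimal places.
\gamma(0) = 2.8115

For an MA(q) process X_t = eps_t + sum_i theta_i eps_{t-i} with
Var(eps_t) = sigma^2, the variance is
  gamma(0) = sigma^2 * (1 + sum_i theta_i^2).
  sum_i theta_i^2 = (0.637)^2 = 0.405769.
  gamma(0) = 2 * (1 + 0.405769) = 2 * 1.405769 = 2.811538, which rounds to 2.8115.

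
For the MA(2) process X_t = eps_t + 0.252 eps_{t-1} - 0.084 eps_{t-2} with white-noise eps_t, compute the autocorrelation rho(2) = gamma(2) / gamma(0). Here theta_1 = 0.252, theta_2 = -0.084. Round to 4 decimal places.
\rho(2) = -0.0785

For an MA(q) process with theta_0 = 1, the autocovariance is
  gamma(k) = sigma^2 * sum_{i=0..q-k} theta_i * theta_{i+k},
and rho(k) = gamma(k) / gamma(0). Sigma^2 cancels.
  numerator   = (1)*(-0.084) = -0.084.
  denominator = (1)^2 + (0.252)^2 + (-0.084)^2 = 1.07056.
  rho(2) = -0.084 / 1.07056 = -0.0785.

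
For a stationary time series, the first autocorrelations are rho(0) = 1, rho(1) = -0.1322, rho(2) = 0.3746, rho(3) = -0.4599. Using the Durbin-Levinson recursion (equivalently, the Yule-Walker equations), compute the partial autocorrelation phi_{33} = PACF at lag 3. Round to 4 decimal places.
\phi_{33} = -0.4460

The PACF at lag k is phi_{kk}, the last component of the solution
to the Yule-Walker system G_k phi = r_k where
  (G_k)_{ij} = rho(|i - j|), (r_k)_i = rho(i), i,j = 1..k.
Equivalently, Durbin-Levinson gives phi_{kk} iteratively:
  phi_{11} = rho(1)
  phi_{kk} = [rho(k) - sum_{j=1..k-1} phi_{k-1,j} rho(k-j)]
            / [1 - sum_{j=1..k-1} phi_{k-1,j} rho(j)],
  phi_{k,j} = phi_{k-1,j} - phi_{kk} phi_{k-1,k-j},  j = 1..k-1.
Step k = 1:
  phi_11 = rho(1) = -0.1322.
Step k = 2:
  phi_22 = [rho(2) - phi_11 rho(1)] / [1 - phi_11 rho(1)] = [0.3746 - (-0.1322)(-0.1322)] / [1 - (-0.1322)(-0.1322)]
         = 0.35712316 / 0.98252316 = 0.363476.
  Update: phi_21 = phi_11 - phi_22 phi_11 = -0.1322 - (0.363476)(-0.1322) = -0.084149.
Step k = 3:
  phi_33 = [rho(3) - phi_21 rho(2) - phi_22 rho(1)] / [1 - phi_21 rho(1) - phi_22 rho(2)]
    numerator   = -0.4599 - (-0.084149)(0.3746) - (0.363476)(-0.1322) = -0.38032649
    denominator = 1 - (-0.084149)(-0.1322) - (0.363476)(0.3746) = 0.85271762
  phi_33 = -0.38032649 / 0.85271762 = -0.446.
Therefore phi_{33} = -0.4460.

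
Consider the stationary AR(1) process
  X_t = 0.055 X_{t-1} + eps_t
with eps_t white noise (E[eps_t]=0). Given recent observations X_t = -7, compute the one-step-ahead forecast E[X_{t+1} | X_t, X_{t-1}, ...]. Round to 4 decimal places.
E[X_{t+1} \mid \mathcal F_t] = -0.3850

For an AR(p) model X_t = c + sum_i phi_i X_{t-i} + eps_t, the
one-step-ahead conditional mean is
  E[X_{t+1} | X_t, ...] = c + sum_i phi_i X_{t+1-i}.
Substitute known values:
  E[X_{t+1} | ...] = (0.055) * (-7)
                   = -0.3850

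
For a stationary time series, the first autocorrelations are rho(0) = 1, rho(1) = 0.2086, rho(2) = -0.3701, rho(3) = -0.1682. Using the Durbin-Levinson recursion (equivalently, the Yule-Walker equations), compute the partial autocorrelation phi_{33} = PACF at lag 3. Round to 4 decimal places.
\phi_{33} = 0.0419

The PACF at lag k is phi_{kk}, the last component of the solution
to the Yule-Walker system G_k phi = r_k where
  (G_k)_{ij} = rho(|i - j|), (r_k)_i = rho(i), i,j = 1..k.
Equivalently, Durbin-Levinson gives phi_{kk} iteratively:
  phi_{11} = rho(1)
  phi_{kk} = [rho(k) - sum_{j=1..k-1} phi_{k-1,j} rho(k-j)]
            / [1 - sum_{j=1..k-1} phi_{k-1,j} rho(j)],
  phi_{k,j} = phi_{k-1,j} - phi_{kk} phi_{k-1,k-j},  j = 1..k-1.
Step k = 1:
  phi_11 = rho(1) = 0.2086.
Step k = 2:
  phi_22 = [rho(2) - phi_11 rho(1)] / [1 - phi_11 rho(1)] = [-0.3701 - (0.2086)(0.2086)] / [1 - (0.2086)(0.2086)]
         = -0.41361396 / 0.95648604 = -0.432431.
  Update: phi_21 = phi_11 - phi_22 phi_11 = 0.2086 - (-0.432431)(0.2086) = 0.298805.
Step k = 3:
  phi_33 = [rho(3) - phi_21 rho(2) - phi_22 rho(1)] / [1 - phi_21 rho(1) - phi_22 rho(2)]
    numerator   = -0.1682 - (0.298805)(-0.3701) - (-0.432431)(0.2086) = 0.0325928
    denominator = 1 - (0.298805)(0.2086) - (-0.432431)(-0.3701) = 0.77762665
  phi_33 = 0.0325928 / 0.77762665 = 0.0419.
Therefore phi_{33} = 0.0419.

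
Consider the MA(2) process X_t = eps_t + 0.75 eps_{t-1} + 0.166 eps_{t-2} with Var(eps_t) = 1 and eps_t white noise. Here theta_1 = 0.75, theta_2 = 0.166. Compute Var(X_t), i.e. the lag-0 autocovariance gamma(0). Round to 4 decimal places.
\gamma(0) = 1.5901

For an MA(q) process X_t = eps_t + sum_i theta_i eps_{t-i} with
Var(eps_t) = sigma^2, the variance is
  gamma(0) = sigma^2 * (1 + sum_i theta_i^2).
  sum_i theta_i^2 = (0.75)^2 + (0.166)^2 = 0.5625 + 0.027556 = 0.590056.
  gamma(0) = 1 * (1 + 0.590056) = 1 * 1.590056 = 1.590056, which rounds to 1.5901.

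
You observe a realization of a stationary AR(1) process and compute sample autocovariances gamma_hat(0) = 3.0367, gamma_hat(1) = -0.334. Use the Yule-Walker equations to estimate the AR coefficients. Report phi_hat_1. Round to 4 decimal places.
\hat\phi_{1} = -0.1100

The Yule-Walker equations for an AR(p) process read, in matrix form,
  Gamma_p phi = r_p,   with   (Gamma_p)_{ij} = gamma(|i - j|),
                       (r_p)_i = gamma(i),   i,j = 1..p.
Substitute the sample gammas (Toeplitz matrix and right-hand side of size 1):
  Gamma_p = [[3.0367]]
  r_p     = [-0.334]
With p = 1 this is the single equation gamma(0) phi_1 = gamma(1):
  phi_hat_1 = gamma(1) / gamma(0) = -0.334 / 3.0367 = -0.1100.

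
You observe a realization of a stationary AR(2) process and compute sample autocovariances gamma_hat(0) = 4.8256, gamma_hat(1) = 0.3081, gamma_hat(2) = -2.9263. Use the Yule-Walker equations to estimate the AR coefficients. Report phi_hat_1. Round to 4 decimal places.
\hat\phi_{1} = 0.1030

The Yule-Walker equations for an AR(p) process read, in matrix form,
  Gamma_p phi = r_p,   with   (Gamma_p)_{ij} = gamma(|i - j|),
                       (r_p)_i = gamma(i),   i,j = 1..p.
Substitute the sample gammas (Toeplitz matrix and right-hand side of size 2):
  Gamma_p = [[4.8256, 0.3081], [0.3081, 4.8256]]
  r_p     = [0.3081, -2.9263]
Written out:
  4.8256 phi_1 + 0.3081 phi_2 = 0.3081
  0.3081 phi_1 + 4.8256 phi_2 = -2.9263
Solve by Cramer's rule:
  det = gamma(0)^2 - gamma(1)^2 = (4.8256)^2 - (0.3081)^2 = 23.28641536 - 0.09492561 = 23.19148975
  phi_hat_1 = [gamma(1) gamma(0) - gamma(1) gamma(2)] / det = [(0.3081)(4.8256) - (0.3081)(-2.9263)] / 23.19148975 = 2.38836039 / 23.19148975 = 0.103
  phi_hat_2 = [gamma(0) gamma(2) - gamma(1)^2] / det = [(4.8256)(-2.9263) - (0.3081)^2] / 23.19148975 = -14.21607889 / 23.19148975 = -0.613
So phi_hat = [0.1030, -0.6130].
Therefore phi_hat_1 = 0.1030.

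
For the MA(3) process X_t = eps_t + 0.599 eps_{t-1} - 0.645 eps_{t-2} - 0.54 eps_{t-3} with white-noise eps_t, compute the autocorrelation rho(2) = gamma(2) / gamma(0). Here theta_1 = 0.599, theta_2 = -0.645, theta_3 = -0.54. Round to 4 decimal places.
\rho(2) = -0.4687

For an MA(q) process with theta_0 = 1, the autocovariance is
  gamma(k) = sigma^2 * sum_{i=0..q-k} theta_i * theta_{i+k},
and rho(k) = gamma(k) / gamma(0). Sigma^2 cancels.
  numerator   = (1)*(-0.645) + (0.599)*(-0.54) = -0.96846.
  denominator = (1)^2 + (0.599)^2 + (-0.645)^2 + (-0.54)^2 = 2.066426.
  rho(2) = -0.96846 / 2.066426 = -0.4687.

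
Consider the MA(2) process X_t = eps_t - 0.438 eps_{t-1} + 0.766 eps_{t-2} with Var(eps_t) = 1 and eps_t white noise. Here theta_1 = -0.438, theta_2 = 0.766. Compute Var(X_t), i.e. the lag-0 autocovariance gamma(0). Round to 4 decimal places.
\gamma(0) = 1.7786

For an MA(q) process X_t = eps_t + sum_i theta_i eps_{t-i} with
Var(eps_t) = sigma^2, the variance is
  gamma(0) = sigma^2 * (1 + sum_i theta_i^2).
  sum_i theta_i^2 = (-0.438)^2 + (0.766)^2 = 0.191844 + 0.586756 = 0.7786.
  gamma(0) = 1 * (1 + 0.7786) = 1 * 1.7786 = 1.7786.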